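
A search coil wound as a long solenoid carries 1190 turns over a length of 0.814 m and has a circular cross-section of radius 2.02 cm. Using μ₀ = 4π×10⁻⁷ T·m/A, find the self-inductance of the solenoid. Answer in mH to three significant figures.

L ≈ 2.80 mH

A = πr² = π(2.020×10^-2 m)² = 1.282×10^-3 m².
For a long solenoid, L = μ₀N²A/ℓ.
L = (4π×10⁻⁷)(1190)²(1.282×10^-3)/(0.814 m) = 2.802×10^-3 H.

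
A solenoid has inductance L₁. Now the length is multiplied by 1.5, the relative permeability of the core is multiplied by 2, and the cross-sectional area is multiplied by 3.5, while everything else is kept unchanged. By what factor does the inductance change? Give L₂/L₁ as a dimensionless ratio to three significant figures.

For a solenoid, L ∝ μᵣN²A/ℓ.
L₂/L₁ = (1.5)^-1 × (2) × (3.5) = 4.67.

L₂/L₁ = 4.67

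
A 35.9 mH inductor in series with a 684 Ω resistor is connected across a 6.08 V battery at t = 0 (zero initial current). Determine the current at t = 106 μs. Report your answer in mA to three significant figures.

τ = L/R = 3.590×10^-2/684 = 5.249×10^-5 s; final current I_∞ = ε/R = 6.08/684 = 8.889×10^-3 A.
I(t) = I_∞(1 − e^(−t/τ)) with t/τ = 2.020.
I = (8.889×10^-3)(1 − e^(−2.020)) = 7.709×10^-3 A.

I ≈ 7.71 mA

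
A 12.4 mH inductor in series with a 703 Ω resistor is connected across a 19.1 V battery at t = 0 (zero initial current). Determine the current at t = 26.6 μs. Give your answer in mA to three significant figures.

I ≈ 21.2 mA

τ = L/R = 1.240×10^-2/703 = 1.764×10^-5 s; final current I_∞ = ε/R = 19.1/703 = 2.717×10^-2 A.
I(t) = I_∞(1 − e^(−t/τ)) with t/τ = 1.508.
I = (2.717×10^-2)(1 − e^(−1.508)) = 2.116×10^-2 A.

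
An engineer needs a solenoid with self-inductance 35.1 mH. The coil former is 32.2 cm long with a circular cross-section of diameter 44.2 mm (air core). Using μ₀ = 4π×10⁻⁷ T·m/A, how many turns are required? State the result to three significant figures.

A = π(d/2)² = π(2.210×10^-2 m)² = 1.534×10^-3 m².
From L = μ₀N²A/ℓ, N = √(Lℓ / (μ₀A)).
N = √[(3.510×10^-2)(0.322) / ((4π×10⁻⁷)×1.534×10^-3)] = √(5.862×10^6) ≈ 2421.1.

N ≈ 2420 turns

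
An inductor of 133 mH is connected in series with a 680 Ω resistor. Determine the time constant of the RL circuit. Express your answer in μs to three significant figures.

τ = L/R = (0.133 H)/(680 Ω) = 1.956×10^-4 s.

τ ≈ 196 μs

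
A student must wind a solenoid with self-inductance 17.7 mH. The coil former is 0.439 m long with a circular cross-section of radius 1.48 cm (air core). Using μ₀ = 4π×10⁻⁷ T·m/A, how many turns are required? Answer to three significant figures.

N ≈ 3000 turns

A = πr² = π(1.480×10^-2 m)² = 6.881×10^-4 m².
From L = μ₀N²A/ℓ, N = √(Lℓ / (μ₀A)).
N = √[(1.770×10^-2)(0.439) / ((4π×10⁻⁷)×6.881×10^-4)] = √(8.986×10^6) ≈ 2997.6.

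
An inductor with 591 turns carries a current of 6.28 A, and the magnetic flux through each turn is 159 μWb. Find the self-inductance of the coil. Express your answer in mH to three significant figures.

Self-inductance is defined by L = NΦ_B/I (flux linkage over current).
L = (591)(1.590×10^-4 Wb)/(6.28 A) = 1.496×10^-2 H.

L ≈ 15.0 mH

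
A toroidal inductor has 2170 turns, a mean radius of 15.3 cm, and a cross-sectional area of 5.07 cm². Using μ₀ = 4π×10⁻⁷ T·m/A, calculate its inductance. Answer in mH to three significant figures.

For a thin toroid, L = μ₀N²A/(2πR).
L = (4π×10⁻⁷)(2170)²(5.070×10^-4) / (2π×0.153 m) = 3.121×10^-3 H.

L ≈ 3.12 mH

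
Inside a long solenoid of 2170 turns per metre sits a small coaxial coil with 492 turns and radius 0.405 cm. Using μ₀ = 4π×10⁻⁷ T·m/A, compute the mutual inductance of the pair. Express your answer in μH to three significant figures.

M ≈ 69.1 μH

The outer solenoid produces a uniform field B₁ = μ₀n₁I₁ across the inner coil,
so the flux linkage is N₂Φ = N₂B₁A₂ = μ₀n₁N₂A₂·I₁, giving M = μ₀n₁N₂A₂.
A₂ = πr² = π(4.050×10^-3 m)² = 5.153×10^-5 m².
M = (4π×10⁻⁷)(2170)(492)(5.153×10^-5) = 6.913×10^-5 H.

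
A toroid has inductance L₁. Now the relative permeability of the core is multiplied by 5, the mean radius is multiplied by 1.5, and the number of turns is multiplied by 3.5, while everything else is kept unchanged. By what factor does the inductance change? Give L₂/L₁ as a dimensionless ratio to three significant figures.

L₂/L₁ = 40.8

For a toroid, L ∝ μᵣN²A/R.
L₂/L₁ = (5) × (1.5)^-1 × (3.5)^2 = 40.8.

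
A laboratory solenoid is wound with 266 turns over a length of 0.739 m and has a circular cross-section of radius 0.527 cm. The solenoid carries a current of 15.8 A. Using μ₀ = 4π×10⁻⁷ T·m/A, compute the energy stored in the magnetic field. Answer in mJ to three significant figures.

U ≈ 1.31 mJ

A = πr² = π(5.270×10^-3 m)² = 8.725×10^-5 m².
L = μ₀N²A/ℓ = (4π×10⁻⁷)(266)²(8.725×10^-5)/(0.739) = 1.050×10^-5 H.
U = ½LI² = ½(1.050×10^-5)(15.8)² = 1.310×10^-3 J.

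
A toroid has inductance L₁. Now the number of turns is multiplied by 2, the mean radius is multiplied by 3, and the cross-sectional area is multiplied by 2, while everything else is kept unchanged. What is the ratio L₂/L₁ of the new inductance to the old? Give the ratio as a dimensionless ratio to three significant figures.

L₂/L₁ = 2.67

For a toroid, L ∝ μᵣN²A/R.
L₂/L₁ = (2)^2 × (3)^-1 × (2) = 2.67.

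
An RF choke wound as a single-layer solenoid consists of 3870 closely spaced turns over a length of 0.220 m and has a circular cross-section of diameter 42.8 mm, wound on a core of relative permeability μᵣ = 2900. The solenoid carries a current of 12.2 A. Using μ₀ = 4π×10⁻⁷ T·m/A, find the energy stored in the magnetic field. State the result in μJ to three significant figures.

U ≈ 26600000000 μJ

A = π(d/2)² = π(2.140×10^-2 m)² = 1.439×10^-3 m².
L = μ₀μᵣN²A/ℓ = (4π×10⁻⁷)(2900)(3870)²(1.439×10^-3)/(0.22) = 356.9 H.
U = ½LI² = ½(356.9)(12.2)² = 2.656×10^4 J.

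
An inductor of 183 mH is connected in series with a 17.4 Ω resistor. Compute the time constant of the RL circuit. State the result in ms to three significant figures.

τ = L/R = (0.183 H)/(17.4 Ω) = 1.052×10^-2 s.

τ ≈ 10.5 ms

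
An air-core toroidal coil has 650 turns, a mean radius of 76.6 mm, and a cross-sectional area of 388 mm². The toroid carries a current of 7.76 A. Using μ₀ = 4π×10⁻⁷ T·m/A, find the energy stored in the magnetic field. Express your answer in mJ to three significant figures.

L = μ₀N²A/(2πR) = (4π×10⁻⁷)(650)²(3.880×10^-4)/(2π×7.660×10^-2) = 4.280×10^-4 H.
U = ½LI² = ½(4.280×10^-4)(7.76)² = 1.289×10^-2 J.

U ≈ 12.9 mJ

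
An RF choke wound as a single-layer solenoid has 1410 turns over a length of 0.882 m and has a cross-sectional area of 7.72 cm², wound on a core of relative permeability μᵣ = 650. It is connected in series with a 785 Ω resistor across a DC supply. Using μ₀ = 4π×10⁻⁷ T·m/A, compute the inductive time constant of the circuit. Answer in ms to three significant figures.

A = 7.72 cm² = 7.720×10^-4 m².
L = μ₀μᵣN²A/ℓ = (4π×10⁻⁷)(650)(1410)²(7.720×10^-4)/(0.882) = 1.421 H.
τ = L/R = (1.421)/(785) = 1.811×10^-3 s.

τ ≈ 1.81 ms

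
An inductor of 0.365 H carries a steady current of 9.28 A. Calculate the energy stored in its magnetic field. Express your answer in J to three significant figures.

U ≈ 15.7 J

Stored magnetic energy: U = ½LI².
U = ½(0.365 H)(9.28 A)² = 15.72 J.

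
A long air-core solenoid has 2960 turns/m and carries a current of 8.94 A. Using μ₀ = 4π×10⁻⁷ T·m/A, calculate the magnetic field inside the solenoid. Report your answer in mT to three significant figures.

B ≈ 33.3 mT

Inside a long solenoid, B = μ₀nI.
B = (4π×10⁻⁷)(2.960×10^3 m⁻¹)(8.94 A) = 3.325×10^-2 T.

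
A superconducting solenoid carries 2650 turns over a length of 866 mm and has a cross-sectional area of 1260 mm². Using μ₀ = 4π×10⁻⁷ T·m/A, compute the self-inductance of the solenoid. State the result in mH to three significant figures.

L ≈ 12.8 mH

A = 1260 mm² = 1.260×10^-3 m².
For a long solenoid, L = μ₀N²A/ℓ.
L = (4π×10⁻⁷)(2650)²(1.260×10^-3)/(0.866 m) = 1.284×10^-2 H.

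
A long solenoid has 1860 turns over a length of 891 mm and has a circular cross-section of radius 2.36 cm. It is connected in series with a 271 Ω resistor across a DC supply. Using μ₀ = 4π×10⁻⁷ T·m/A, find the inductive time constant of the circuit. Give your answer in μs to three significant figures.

τ ≈ 31.5 μs

A = πr² = π(2.360×10^-2 m)² = 1.750×10^-3 m².
L = μ₀N²A/ℓ = (4π×10⁻⁷)(1860)²(1.750×10^-3)/(0.891) = 8.538×10^-3 H.
τ = L/R = (8.538×10^-3)/(271) = 3.150×10^-5 s.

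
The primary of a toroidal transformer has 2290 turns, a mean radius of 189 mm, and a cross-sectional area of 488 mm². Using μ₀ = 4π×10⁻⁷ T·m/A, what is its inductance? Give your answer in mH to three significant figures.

L ≈ 2.71 mH

For a thin toroid, L = μ₀N²A/(2πR).
L = (4π×10⁻⁷)(2290)²(4.880×10^-4) / (2π×0.189 m) = 2.708×10^-3 H.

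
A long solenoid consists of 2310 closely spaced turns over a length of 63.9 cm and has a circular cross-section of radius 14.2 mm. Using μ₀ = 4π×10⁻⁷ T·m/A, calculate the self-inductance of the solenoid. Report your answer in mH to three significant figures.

A = πr² = π(1.420×10^-2 m)² = 6.3347×10^-4 m².
For a long solenoid, L = μ₀N²A/ℓ.
L = (4π×10⁻⁷)(2310)²(6.3347×10^-4)/(0.639 m) = 6.648×10^-3 H.

L ≈ 6.65 mH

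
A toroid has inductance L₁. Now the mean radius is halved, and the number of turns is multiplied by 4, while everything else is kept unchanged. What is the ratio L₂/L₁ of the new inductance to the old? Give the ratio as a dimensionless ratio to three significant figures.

For a toroid, L ∝ μᵣN²A/R.
L₂/L₁ = (0.5)^-1 × (4)^2 = 32.0.

L₂/L₁ = 32.0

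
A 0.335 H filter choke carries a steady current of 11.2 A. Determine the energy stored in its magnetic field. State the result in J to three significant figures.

U ≈ 21.0 J

Stored magnetic energy: U = ½LI².
U = ½(0.335 H)(11.2 A)² = 21.01 J.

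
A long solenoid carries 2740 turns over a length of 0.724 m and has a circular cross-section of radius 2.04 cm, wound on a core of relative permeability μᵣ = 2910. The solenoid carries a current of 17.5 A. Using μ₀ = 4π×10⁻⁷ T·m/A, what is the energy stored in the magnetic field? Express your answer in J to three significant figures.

U ≈ 7590 J

A = πr² = π(2.040×10^-2 m)² = 1.307×10^-3 m².
L = μ₀μᵣN²A/ℓ = (4π×10⁻⁷)(2910)(2740)²(1.307×10^-3)/(0.724) = 49.58 H.
U = ½LI² = ½(49.58)(17.5)² = 7.591×10^3 J.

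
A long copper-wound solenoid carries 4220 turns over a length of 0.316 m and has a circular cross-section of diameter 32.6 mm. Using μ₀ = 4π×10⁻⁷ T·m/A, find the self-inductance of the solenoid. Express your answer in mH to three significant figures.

L ≈ 59.1 mH

A = π(d/2)² = π(1.630×10^-2 m)² = 8.347×10^-4 m².
For a long solenoid, L = μ₀N²A/ℓ.
L = (4π×10⁻⁷)(4220)²(8.347×10^-4)/(0.316 m) = 5.911×10^-2 H.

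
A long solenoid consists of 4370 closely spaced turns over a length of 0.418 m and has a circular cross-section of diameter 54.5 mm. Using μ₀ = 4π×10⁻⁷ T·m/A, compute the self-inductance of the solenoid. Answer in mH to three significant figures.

L ≈ 134 mH

A = π(d/2)² = π(2.725×10^-2 m)² = 2.333×10^-3 m².
For a long solenoid, L = μ₀N²A/ℓ.
L = (4π×10⁻⁷)(4370)²(2.333×10^-3)/(0.418 m) = 0.1339 H.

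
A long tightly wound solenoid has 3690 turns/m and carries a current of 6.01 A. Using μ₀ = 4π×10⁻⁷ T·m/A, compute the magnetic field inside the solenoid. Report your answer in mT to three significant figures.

B ≈ 27.9 mT

Inside a long solenoid, B = μ₀nI.
B = (4π×10⁻⁷)(3.690×10^3 m⁻¹)(6.01 A) = 2.787×10^-2 T.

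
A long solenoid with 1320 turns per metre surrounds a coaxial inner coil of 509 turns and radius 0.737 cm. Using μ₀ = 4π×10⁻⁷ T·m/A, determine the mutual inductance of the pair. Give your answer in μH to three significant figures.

The outer solenoid produces a uniform field B₁ = μ₀n₁I₁ across the inner coil,
so the flux linkage is N₂Φ = N₂B₁A₂ = μ₀n₁N₂A₂·I₁, giving M = μ₀n₁N₂A₂.
A₂ = πr² = π(7.370×10^-3 m)² = 1.706×10^-4 m².
M = (4π×10⁻⁷)(1320)(509)(1.706×10^-4) = 1.441×10^-4 H.

M ≈ 144 μH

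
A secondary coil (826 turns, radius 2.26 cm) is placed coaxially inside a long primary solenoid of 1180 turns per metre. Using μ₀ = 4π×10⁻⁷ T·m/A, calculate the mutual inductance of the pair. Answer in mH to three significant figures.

M ≈ 1.97 mH

The outer solenoid produces a uniform field B₁ = μ₀n₁I₁ across the inner coil,
so the flux linkage is N₂Φ = N₂B₁A₂ = μ₀n₁N₂A₂·I₁, giving M = μ₀n₁N₂A₂.
A₂ = πr² = π(2.260×10^-2 m)² = 1.6046×10^-3 m².
M = (4π×10⁻⁷)(1180)(826)(1.6046×10^-3) = 1.965×10^-3 H.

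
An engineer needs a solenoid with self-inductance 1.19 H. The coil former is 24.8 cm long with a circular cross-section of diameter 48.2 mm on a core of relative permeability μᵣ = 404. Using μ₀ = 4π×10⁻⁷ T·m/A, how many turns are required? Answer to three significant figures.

A = π(d/2)² = π(2.410×10^-2 m)² = 1.8247×10^-3 m².
From L = μ₀μᵣN²A/ℓ, N = √(Lℓ / (μ₀μᵣA)).
N = √[(1.19)(0.248) / ((4π×10⁻⁷)(404)×1.8247×10^-3)] = √(3.186×10^5) ≈ 564.4.

N ≈ 564 turns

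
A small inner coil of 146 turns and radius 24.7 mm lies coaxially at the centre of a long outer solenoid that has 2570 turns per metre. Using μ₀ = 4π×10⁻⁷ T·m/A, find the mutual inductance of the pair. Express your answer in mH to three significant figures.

M ≈ 0.904 mH

The outer solenoid produces a uniform field B₁ = μ₀n₁I₁ across the inner coil,
so the flux linkage is N₂Φ = N₂B₁A₂ = μ₀n₁N₂A₂·I₁, giving M = μ₀n₁N₂A₂.
A₂ = πr² = π(2.470×10^-2 m)² = 1.917×10^-3 m².
M = (4π×10⁻⁷)(2570)(146)(1.917×10^-3) = 9.037×10^-4 H.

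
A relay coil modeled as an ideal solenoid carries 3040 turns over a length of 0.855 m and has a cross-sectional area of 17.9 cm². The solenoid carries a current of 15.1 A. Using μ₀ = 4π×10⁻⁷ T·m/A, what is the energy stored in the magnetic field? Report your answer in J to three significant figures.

U ≈ 2.77 J

A = 17.9 cm² = 1.790×10^-3 m².
L = μ₀N²A/ℓ = (4π×10⁻⁷)(3040)²(1.790×10^-3)/(0.855) = 2.431×10^-2 H.
U = ½LI² = ½(2.431×10^-2)(15.1)² = 2.772 J.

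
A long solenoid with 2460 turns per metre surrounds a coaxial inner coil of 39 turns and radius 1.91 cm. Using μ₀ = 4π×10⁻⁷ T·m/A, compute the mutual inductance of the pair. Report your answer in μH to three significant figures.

M ≈ 138 μH

The outer solenoid produces a uniform field B₁ = μ₀n₁I₁ across the inner coil,
so the flux linkage is N₂Φ = N₂B₁A₂ = μ₀n₁N₂A₂·I₁, giving M = μ₀n₁N₂A₂.
A₂ = πr² = π(1.910×10^-2 m)² = 1.146×10^-3 m².
M = (4π×10⁻⁷)(2460)(39)(1.146×10^-3) = 1.382×10^-4 H.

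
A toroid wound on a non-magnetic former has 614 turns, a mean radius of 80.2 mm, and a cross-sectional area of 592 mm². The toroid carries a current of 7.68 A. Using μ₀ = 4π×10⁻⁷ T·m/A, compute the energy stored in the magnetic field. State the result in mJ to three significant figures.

U ≈ 16.4 mJ

L = μ₀N²A/(2πR) = (4π×10⁻⁷)(614)²(5.920×10^-4)/(2π×8.020×10^-2) = 5.566×10^-4 H.
U = ½LI² = ½(5.566×10^-4)(7.68)² = 1.641×10^-2 J.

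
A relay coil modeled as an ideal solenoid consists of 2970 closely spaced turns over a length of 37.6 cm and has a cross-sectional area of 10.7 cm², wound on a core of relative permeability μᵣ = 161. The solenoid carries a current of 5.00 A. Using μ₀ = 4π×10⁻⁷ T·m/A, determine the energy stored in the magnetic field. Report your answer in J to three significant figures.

U ≈ 63.5 J

A = 10.7 cm² = 1.070×10^-3 m².
L = μ₀μᵣN²A/ℓ = (4π×10⁻⁷)(161)(2970)²(1.070×10^-3)/(0.376) = 5.079 H.
U = ½LI² = ½(5.079)(5.00)² = 63.48 J.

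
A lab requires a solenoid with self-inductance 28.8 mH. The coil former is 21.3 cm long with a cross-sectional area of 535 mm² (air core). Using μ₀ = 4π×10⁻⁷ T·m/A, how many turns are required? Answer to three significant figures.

N ≈ 3020 turns

A = 535 mm² = 5.350×10^-4 m².
From L = μ₀N²A/ℓ, N = √(Lℓ / (μ₀A)).
N = √[(2.880×10^-2)(0.213) / ((4π×10⁻⁷)×5.350×10^-4)] = √(9.124×10^6) ≈ 3020.7.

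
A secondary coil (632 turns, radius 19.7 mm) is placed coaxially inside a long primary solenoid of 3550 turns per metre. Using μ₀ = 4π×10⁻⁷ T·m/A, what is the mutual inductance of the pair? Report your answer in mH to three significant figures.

M ≈ 3.44 mH

The outer solenoid produces a uniform field B₁ = μ₀n₁I₁ across the inner coil,
so the flux linkage is N₂Φ = N₂B₁A₂ = μ₀n₁N₂A₂·I₁, giving M = μ₀n₁N₂A₂.
A₂ = πr² = π(1.970×10^-2 m)² = 1.219×10^-3 m².
M = (4π×10⁻⁷)(3550)(632)(1.219×10^-3) = 3.437×10^-3 H.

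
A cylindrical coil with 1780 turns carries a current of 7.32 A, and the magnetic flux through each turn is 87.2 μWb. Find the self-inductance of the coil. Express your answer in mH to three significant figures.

L ≈ 21.2 mH

Self-inductance is defined by L = NΦ_B/I (flux linkage over current).
L = (1780)(8.720×10^-5 Wb)/(7.32 A) = 2.120×10^-2 H.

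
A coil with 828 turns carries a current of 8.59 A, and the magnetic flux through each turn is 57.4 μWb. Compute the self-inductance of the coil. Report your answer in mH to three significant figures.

Self-inductance is defined by L = NΦ_B/I (flux linkage over current).
L = (828)(5.740×10^-5 Wb)/(8.59 A) = 5.533×10^-3 H.

L ≈ 5.53 mH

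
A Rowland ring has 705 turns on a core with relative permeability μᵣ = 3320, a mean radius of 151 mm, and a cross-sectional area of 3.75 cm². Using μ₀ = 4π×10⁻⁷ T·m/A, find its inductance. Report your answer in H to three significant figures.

For a thin toroid, L = μ₀μᵣN²A/(2πR).
L = (4π×10⁻⁷)(3320)(705)²(3.750×10^-4) / (2π×0.151 m) = 0.8196 H.

L ≈ 0.820 H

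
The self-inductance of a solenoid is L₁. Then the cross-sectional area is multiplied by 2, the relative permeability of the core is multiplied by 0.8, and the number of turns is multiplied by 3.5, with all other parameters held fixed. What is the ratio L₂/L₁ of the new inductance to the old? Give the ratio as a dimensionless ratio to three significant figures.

For a solenoid, L ∝ μᵣN²A/ℓ.
L₂/L₁ = (2) × (0.8) × (3.5)^2 = 19.6.

L₂/L₁ = 19.6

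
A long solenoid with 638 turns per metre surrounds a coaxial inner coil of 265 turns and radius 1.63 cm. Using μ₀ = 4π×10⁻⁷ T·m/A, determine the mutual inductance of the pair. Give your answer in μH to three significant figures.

M ≈ 177 μH

The outer solenoid produces a uniform field B₁ = μ₀n₁I₁ across the inner coil,
so the flux linkage is N₂Φ = N₂B₁A₂ = μ₀n₁N₂A₂·I₁, giving M = μ₀n₁N₂A₂.
A₂ = πr² = π(1.630×10^-2 m)² = 8.347×10^-4 m².
M = (4π×10⁻⁷)(638)(265)(8.347×10^-4) = 1.773×10^-4 H.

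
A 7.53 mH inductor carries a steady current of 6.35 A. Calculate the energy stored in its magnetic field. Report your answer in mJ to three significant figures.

U ≈ 152 mJ

Stored magnetic energy: U = ½LI².
U = ½(7.530×10^-3 H)(6.35 A)² = 0.1518 J.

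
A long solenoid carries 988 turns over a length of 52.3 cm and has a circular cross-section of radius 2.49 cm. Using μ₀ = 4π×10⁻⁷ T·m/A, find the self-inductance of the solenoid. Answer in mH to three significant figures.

L ≈ 4.57 mH

A = πr² = π(2.490×10^-2 m)² = 1.948×10^-3 m².
For a long solenoid, L = μ₀N²A/ℓ.
L = (4π×10⁻⁷)(988)²(1.948×10^-3)/(0.523 m) = 4.568×10^-3 H.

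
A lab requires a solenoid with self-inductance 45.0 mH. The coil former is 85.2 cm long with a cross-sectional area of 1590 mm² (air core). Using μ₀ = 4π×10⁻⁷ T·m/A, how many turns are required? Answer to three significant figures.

N ≈ 4380 turns

A = 1590 mm² = 1.590×10^-3 m².
From L = μ₀N²A/ℓ, N = √(Lℓ / (μ₀A)).
N = √[(4.500×10^-2)(0.852) / ((4π×10⁻⁷)×1.590×10^-3)] = √(1.919×10^7) ≈ 4380.5.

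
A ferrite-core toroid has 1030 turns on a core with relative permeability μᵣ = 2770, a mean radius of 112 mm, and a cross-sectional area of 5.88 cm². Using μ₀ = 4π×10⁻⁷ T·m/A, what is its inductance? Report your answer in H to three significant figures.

L ≈ 3.09 H

For a thin toroid, L = μ₀μᵣN²A/(2πR).
L = (4π×10⁻⁷)(2770)(1030)²(5.880×10^-4) / (2π×0.112 m) = 3.086 H.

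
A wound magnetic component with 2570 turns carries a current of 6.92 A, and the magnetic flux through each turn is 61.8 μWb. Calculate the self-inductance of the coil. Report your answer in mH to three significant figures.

Self-inductance is defined by L = NΦ_B/I (flux linkage over current).
L = (2570)(6.180×10^-5 Wb)/(6.92 A) = 2.295×10^-2 H.

L ≈ 23.0 mH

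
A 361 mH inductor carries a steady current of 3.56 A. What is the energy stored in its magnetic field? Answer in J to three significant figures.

U ≈ 2.29 J

Stored magnetic energy: U = ½LI².
U = ½(0.361 H)(3.56 A)² = 2.288 J.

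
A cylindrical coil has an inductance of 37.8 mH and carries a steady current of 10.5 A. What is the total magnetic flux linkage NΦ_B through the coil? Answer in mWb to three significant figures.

From L = NΦ_B/I, the flux linkage is NΦ_B = LI.
NΦ_B = (3.780×10^-2 H)(10.5 A) = 0.3969 Wb.

NΦ_B ≈ 397 mWb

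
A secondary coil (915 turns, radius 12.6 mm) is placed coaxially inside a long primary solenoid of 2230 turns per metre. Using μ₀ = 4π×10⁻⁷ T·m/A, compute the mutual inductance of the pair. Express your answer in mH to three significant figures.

The outer solenoid produces a uniform field B₁ = μ₀n₁I₁ across the inner coil,
so the flux linkage is N₂Φ = N₂B₁A₂ = μ₀n₁N₂A₂·I₁, giving M = μ₀n₁N₂A₂.
A₂ = πr² = π(1.260×10^-2 m)² = 4.988×10^-4 m².
M = (4π×10⁻⁷)(2230)(915)(4.988×10^-4) = 1.279×10^-3 H.

M ≈ 1.28 mH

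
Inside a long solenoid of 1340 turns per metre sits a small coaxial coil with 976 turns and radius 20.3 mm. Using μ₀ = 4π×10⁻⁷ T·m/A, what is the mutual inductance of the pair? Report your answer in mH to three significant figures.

The outer solenoid produces a uniform field B₁ = μ₀n₁I₁ across the inner coil,
so the flux linkage is N₂Φ = N₂B₁A₂ = μ₀n₁N₂A₂·I₁, giving M = μ₀n₁N₂A₂.
A₂ = πr² = π(2.030×10^-2 m)² = 1.2946×10^-3 m².
M = (4π×10⁻⁷)(1340)(976)(1.2946×10^-3) = 2.128×10^-3 H.

M ≈ 2.13 mH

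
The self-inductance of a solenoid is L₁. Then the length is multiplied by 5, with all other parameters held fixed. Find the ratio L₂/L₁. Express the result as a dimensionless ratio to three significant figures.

L₂/L₁ = 0.200

For a solenoid, L ∝ μᵣN²A/ℓ.
L₂/L₁ = (5)^-1 = 0.200.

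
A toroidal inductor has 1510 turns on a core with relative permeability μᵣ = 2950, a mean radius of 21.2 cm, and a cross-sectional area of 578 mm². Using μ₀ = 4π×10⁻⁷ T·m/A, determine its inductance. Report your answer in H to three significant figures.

For a thin toroid, L = μ₀μᵣN²A/(2πR).
L = (4π×10⁻⁷)(2950)(1510)²(5.780×10^-4) / (2π×0.212 m) = 3.668 H.

L ≈ 3.67 H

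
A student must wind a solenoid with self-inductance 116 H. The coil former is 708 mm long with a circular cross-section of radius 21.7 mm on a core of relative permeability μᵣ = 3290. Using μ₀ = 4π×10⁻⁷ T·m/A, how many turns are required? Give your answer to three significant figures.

N ≈ 3660 turns

A = πr² = π(2.170×10^-2 m)² = 1.479×10^-3 m².
From L = μ₀μᵣN²A/ℓ, N = √(Lℓ / (μ₀μᵣA)).
N = √[(116)(0.708) / ((4π×10⁻⁷)(3290)×1.479×10^-3)] = √(1.343×10^7) ≈ 3664.4.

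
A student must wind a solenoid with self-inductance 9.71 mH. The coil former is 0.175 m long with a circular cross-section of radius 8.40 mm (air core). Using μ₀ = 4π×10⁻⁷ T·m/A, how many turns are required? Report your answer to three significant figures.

A = πr² = π(8.400×10^-3 m)² = 2.217×10^-4 m².
From L = μ₀N²A/ℓ, N = √(Lℓ / (μ₀A)).
N = √[(9.710×10^-3)(0.175) / ((4π×10⁻⁷)×2.217×10^-4)] = √(6.100×10^6) ≈ 2469.8.

N ≈ 2470 turns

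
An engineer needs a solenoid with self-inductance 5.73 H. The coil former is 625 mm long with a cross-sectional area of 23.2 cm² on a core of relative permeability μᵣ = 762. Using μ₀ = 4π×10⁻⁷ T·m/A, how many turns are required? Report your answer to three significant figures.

N ≈ 1270 turns

A = 23.2 cm² = 2.320×10^-3 m².
From L = μ₀μᵣN²A/ℓ, N = √(Lℓ / (μ₀μᵣA)).
N = √[(5.73)(0.625) / ((4π×10⁻⁷)(762)×2.320×10^-3)] = √(1.612×10^6) ≈ 1269.7.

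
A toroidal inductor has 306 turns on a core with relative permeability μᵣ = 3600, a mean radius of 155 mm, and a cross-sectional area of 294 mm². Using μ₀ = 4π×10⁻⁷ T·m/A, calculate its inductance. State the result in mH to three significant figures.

L ≈ 128 mH

For a thin toroid, L = μ₀μᵣN²A/(2πR).
L = (4π×10⁻⁷)(3600)(306)²(2.940×10^-4) / (2π×0.155 m) = 0.1279 H.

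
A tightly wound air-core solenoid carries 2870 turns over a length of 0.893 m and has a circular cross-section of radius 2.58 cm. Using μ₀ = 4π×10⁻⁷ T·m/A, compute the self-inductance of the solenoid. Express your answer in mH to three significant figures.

A = πr² = π(2.580×10^-2 m)² = 2.091×10^-3 m².
For a long solenoid, L = μ₀N²A/ℓ.
L = (4π×10⁻⁷)(2870)²(2.091×10^-3)/(0.893 m) = 2.424×10^-2 H.

L ≈ 24.2 mH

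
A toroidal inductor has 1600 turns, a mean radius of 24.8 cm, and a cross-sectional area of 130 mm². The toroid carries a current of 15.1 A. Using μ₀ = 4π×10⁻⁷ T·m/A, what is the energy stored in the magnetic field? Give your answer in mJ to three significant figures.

U ≈ 30.6 mJ

L = μ₀N²A/(2πR) = (4π×10⁻⁷)(1600)²(1.300×10^-4)/(2π×0.248) = 2.684×10^-4 H.
U = ½LI² = ½(2.684×10^-4)(15.1)² = 3.060×10^-2 J.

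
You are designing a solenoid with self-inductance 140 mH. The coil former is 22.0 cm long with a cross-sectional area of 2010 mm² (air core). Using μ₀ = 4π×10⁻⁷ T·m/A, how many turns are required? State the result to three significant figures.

A = 2010 mm² = 2.010×10^-3 m².
From L = μ₀N²A/ℓ, N = √(Lℓ / (μ₀A)).
N = √[(0.14)(0.22) / ((4π×10⁻⁷)×2.010×10^-3)] = √(1.219×10^7) ≈ 3492.0.

N ≈ 3490 turns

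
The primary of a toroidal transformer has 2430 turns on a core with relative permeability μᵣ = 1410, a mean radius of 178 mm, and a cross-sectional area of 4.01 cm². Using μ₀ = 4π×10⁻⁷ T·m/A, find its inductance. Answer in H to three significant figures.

L ≈ 3.75 H

For a thin toroid, L = μ₀μᵣN²A/(2πR).
L = (4π×10⁻⁷)(1410)(2430)²(4.010×10^-4) / (2π×0.178 m) = 3.751 H.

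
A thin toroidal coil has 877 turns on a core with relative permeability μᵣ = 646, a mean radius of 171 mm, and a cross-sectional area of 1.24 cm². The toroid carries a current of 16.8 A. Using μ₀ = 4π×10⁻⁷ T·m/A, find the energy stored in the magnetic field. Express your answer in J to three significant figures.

U ≈ 10.2 J

L = μ₀μᵣN²A/(2πR) = (4π×10⁻⁷)(646)(877)²(1.240×10^-4)/(2π×0.171) = 7.206×10^-2 H.
U = ½LI² = ½(7.206×10^-2)(16.8)² = 10.17 J.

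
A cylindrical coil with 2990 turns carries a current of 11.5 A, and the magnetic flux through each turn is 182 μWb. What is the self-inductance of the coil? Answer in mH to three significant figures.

Self-inductance is defined by L = NΦ_B/I (flux linkage over current).
L = (2990)(1.820×10^-4 Wb)/(11.5 A) = 4.732×10^-2 H.

L ≈ 47.3 mH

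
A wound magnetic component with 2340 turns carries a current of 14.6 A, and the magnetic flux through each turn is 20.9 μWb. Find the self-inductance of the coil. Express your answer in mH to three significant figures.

L ≈ 3.35 mH

Self-inductance is defined by L = NΦ_B/I (flux linkage over current).
L = (2340)(2.090×10^-5 Wb)/(14.6 A) = 3.350×10^-3 H.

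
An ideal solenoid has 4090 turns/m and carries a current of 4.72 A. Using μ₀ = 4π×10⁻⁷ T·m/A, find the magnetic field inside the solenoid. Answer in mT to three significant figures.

Inside a long solenoid, B = μ₀nI.
B = (4π×10⁻⁷)(4.090×10^3 m⁻¹)(4.72 A) = 2.426×10^-2 T.

B ≈ 24.3 mT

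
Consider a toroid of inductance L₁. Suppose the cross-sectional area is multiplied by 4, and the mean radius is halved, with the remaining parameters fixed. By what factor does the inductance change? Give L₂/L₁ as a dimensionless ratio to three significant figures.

L₂/L₁ = 8.00

For a toroid, L ∝ μᵣN²A/R.
L₂/L₁ = (4) × (0.5)^-1 = 8.00.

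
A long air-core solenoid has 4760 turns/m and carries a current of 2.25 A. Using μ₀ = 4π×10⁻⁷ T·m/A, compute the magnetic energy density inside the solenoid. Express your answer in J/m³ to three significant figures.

B = μ₀nI = (4π×10⁻⁷)(4.760×10^3)(2.25) = 1.346×10^-2 T.
u = B²/(2μ₀) = (1.346×10^-2)²/(2×4π×10⁻⁷) = 72.07 J/m³.

u ≈ 72.1 J/m³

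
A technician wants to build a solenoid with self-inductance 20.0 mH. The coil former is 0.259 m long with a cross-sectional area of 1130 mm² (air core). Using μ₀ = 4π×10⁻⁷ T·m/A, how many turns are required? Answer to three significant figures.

A = 1130 mm² = 1.130×10^-3 m².
From L = μ₀N²A/ℓ, N = √(Lℓ / (μ₀A)).
N = √[(2.000×10^-2)(0.259) / ((4π×10⁻⁷)×1.130×10^-3)] = √(3.648×10^6) ≈ 1909.9.

N ≈ 1910 turns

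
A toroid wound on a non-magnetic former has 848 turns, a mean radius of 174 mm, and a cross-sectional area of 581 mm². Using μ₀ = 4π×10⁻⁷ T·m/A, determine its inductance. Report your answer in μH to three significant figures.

For a thin toroid, L = μ₀N²A/(2πR).
L = (4π×10⁻⁷)(848)²(5.810×10^-4) / (2π×0.174 m) = 4.802×10^-4 H.

L ≈ 480 μH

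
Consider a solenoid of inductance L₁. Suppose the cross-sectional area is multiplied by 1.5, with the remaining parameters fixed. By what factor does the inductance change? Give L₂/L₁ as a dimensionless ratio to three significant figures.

For a solenoid, L ∝ μᵣN²A/ℓ.
L₂/L₁ = (1.5) = 1.50.

L₂/L₁ = 1.50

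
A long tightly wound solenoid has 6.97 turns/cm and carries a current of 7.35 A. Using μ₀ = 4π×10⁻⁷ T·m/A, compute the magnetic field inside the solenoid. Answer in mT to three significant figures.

B ≈ 6.44 mT

Inside a long solenoid, B = μ₀nI.
B = (4π×10⁻⁷)(697 m⁻¹)(7.35 A) = 6.438×10^-3 T.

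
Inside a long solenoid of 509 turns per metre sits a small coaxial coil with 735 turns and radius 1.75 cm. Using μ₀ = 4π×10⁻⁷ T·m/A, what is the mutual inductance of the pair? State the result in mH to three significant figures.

M ≈ 0.452 mH

The outer solenoid produces a uniform field B₁ = μ₀n₁I₁ across the inner coil,
so the flux linkage is N₂Φ = N₂B₁A₂ = μ₀n₁N₂A₂·I₁, giving M = μ₀n₁N₂A₂.
A₂ = πr² = π(1.750×10^-2 m)² = 9.621×10^-4 m².
M = (4π×10⁻⁷)(509)(735)(9.621×10^-4) = 4.523×10^-4 H.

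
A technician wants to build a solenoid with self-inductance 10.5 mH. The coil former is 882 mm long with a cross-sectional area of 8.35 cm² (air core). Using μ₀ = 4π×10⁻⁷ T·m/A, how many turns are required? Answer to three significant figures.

A = 8.35 cm² = 8.350×10^-4 m².
From L = μ₀N²A/ℓ, N = √(Lℓ / (μ₀A)).
N = √[(1.050×10^-2)(0.882) / ((4π×10⁻⁷)×8.350×10^-4)] = √(8.826×10^6) ≈ 2970.9.

N ≈ 2970 turns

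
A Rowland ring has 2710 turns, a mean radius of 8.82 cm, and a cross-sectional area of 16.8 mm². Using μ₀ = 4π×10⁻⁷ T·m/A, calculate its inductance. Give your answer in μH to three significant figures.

L ≈ 280 μH

For a thin toroid, L = μ₀N²A/(2πR).
L = (4π×10⁻⁷)(2710)²(1.680×10^-5) / (2π×8.820×10^-2 m) = 2.798×10^-4 H.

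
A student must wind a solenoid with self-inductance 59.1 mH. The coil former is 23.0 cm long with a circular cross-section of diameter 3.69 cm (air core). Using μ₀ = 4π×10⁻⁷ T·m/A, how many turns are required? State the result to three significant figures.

A = π(d/2)² = π(1.845×10^-2 m)² = 1.069×10^-3 m².
From L = μ₀N²A/ℓ, N = √(Lℓ / (μ₀A)).
N = √[(5.910×10^-2)(0.23) / ((4π×10⁻⁷)×1.069×10^-3)] = √(1.011×10^7) ≈ 3180.4.

N ≈ 3180 turns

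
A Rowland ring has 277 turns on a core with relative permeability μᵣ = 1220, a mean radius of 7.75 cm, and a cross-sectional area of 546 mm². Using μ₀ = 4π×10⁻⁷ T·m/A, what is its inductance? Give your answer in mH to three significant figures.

For a thin toroid, L = μ₀μᵣN²A/(2πR).
L = (4π×10⁻⁷)(1220)(277)²(5.460×10^-4) / (2π×7.750×10^-2 m) = 0.1319 H.

L ≈ 132 mH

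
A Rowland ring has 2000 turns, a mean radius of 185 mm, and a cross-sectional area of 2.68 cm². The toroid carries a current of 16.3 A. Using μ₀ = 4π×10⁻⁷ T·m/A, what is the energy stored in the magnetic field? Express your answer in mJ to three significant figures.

L = μ₀N²A/(2πR) = (4π×10⁻⁷)(2000)²(2.680×10^-4)/(2π×0.185) = 1.159×10^-3 H.
U = ½LI² = ½(1.159×10^-3)(16.3)² = 0.154 J.

U ≈ 154 mJ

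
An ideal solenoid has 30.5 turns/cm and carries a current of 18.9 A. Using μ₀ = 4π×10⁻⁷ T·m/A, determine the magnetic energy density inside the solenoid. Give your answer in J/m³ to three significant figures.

u ≈ 2090 J/m³

B = μ₀nI = (4π×10⁻⁷)(3.050×10^3)(18.9) = 7.244×10^-2 T.
u = B²/(2μ₀) = (7.244×10^-2)²/(2×4π×10⁻⁷) = 2.088×10^3 J/m³.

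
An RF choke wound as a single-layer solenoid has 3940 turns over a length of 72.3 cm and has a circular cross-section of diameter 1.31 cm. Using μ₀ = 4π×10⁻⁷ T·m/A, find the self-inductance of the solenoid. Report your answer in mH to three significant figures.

A = π(d/2)² = π(6.550×10^-3 m)² = 1.348×10^-4 m².
For a long solenoid, L = μ₀N²A/ℓ.
L = (4π×10⁻⁷)(3940)²(1.348×10^-4)/(0.723 m) = 3.637×10^-3 H.

L ≈ 3.64 mH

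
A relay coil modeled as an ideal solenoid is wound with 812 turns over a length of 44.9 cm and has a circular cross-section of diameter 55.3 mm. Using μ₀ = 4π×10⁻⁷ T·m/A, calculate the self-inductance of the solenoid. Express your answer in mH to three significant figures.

A = π(d/2)² = π(2.765×10^-2 m)² = 2.402×10^-3 m².
For a long solenoid, L = μ₀N²A/ℓ.
L = (4π×10⁻⁷)(812)²(2.402×10^-3)/(0.449 m) = 4.432×10^-3 H.

L ≈ 4.43 mH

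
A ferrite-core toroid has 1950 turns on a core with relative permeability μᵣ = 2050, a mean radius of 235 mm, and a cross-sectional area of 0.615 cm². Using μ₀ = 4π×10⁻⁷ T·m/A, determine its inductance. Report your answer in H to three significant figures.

L ≈ 0.408 H

For a thin toroid, L = μ₀μᵣN²A/(2πR).
L = (4π×10⁻⁷)(2050)(1950)²(6.150×10^-5) / (2π×0.235 m) = 0.408 H.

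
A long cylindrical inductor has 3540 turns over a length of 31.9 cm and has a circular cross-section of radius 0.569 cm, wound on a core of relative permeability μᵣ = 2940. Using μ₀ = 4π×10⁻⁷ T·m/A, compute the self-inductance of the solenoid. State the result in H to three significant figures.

A = πr² = π(5.690×10^-3 m)² = 1.017×10^-4 m².
For a long solenoid, L = μ₀μᵣN²A/ℓ.
L = (4π×10⁻⁷)(2940)(3540)²(1.017×10^-4)/(0.319 m) = 14.76 H.

L ≈ 14.8 H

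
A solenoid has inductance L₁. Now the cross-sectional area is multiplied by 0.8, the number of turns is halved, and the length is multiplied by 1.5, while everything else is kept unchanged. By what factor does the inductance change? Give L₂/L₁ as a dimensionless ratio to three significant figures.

L₂/L₁ = 0.133

For a solenoid, L ∝ μᵣN²A/ℓ.
L₂/L₁ = (0.8) × (0.5)^2 × (1.5)^-1 = 0.133.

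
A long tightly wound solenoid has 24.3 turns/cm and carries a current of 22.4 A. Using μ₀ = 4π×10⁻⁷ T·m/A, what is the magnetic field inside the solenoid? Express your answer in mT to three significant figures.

B ≈ 68.4 mT

Inside a long solenoid, B = μ₀nI.
B = (4π×10⁻⁷)(2.430×10^3 m⁻¹)(22.4 A) = 6.840×10^-2 T.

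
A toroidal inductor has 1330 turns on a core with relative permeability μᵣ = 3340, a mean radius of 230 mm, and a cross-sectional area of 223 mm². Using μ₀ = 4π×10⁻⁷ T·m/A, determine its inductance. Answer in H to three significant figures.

L ≈ 1.15 H

For a thin toroid, L = μ₀μᵣN²A/(2πR).
L = (4π×10⁻⁷)(3340)(1330)²(2.230×10^-4) / (2π×0.23 m) = 1.146 H.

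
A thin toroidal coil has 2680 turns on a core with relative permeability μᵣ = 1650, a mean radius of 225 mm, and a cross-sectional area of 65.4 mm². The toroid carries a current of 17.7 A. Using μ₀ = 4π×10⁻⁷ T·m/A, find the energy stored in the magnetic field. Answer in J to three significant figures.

L = μ₀μᵣN²A/(2πR) = (4π×10⁻⁷)(1650)(2680)²(6.540×10^-5)/(2π×0.225) = 0.6889 H.
U = ½LI² = ½(0.6889)(17.7)² = 107.9 J.

U ≈ 108 J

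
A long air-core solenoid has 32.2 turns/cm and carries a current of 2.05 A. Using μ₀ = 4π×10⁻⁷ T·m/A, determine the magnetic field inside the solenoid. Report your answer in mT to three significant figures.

B ≈ 8.30 mT

Inside a long solenoid, B = μ₀nI.
B = (4π×10⁻⁷)(3.220×10^3 m⁻¹)(2.05 A) = 8.295×10^-3 T.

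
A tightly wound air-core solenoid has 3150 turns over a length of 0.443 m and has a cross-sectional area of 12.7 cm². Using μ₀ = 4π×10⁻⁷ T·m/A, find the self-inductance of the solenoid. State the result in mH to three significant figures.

A = 12.7 cm² = 1.270×10^-3 m².
For a long solenoid, L = μ₀N²A/ℓ.
L = (4π×10⁻⁷)(3150)²(1.270×10^-3)/(0.443 m) = 3.5746×10^-2 H.

L ≈ 35.7 mH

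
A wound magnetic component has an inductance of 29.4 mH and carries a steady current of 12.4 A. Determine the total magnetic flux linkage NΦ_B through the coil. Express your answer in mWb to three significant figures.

NΦ_B ≈ 365 mWb

From L = NΦ_B/I, the flux linkage is NΦ_B = LI.
NΦ_B = (2.940×10^-2 H)(12.4 A) = 0.3646 Wb.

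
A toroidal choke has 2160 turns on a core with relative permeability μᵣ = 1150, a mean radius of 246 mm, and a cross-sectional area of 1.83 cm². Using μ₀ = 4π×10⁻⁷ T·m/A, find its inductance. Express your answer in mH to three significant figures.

For a thin toroid, L = μ₀μᵣN²A/(2πR).
L = (4π×10⁻⁷)(1150)(2160)²(1.830×10^-4) / (2π×0.246 m) = 0.7983 H.

L ≈ 798 mH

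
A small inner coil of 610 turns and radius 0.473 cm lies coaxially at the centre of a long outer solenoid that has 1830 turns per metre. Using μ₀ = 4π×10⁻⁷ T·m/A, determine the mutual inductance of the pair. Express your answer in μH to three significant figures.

M ≈ 98.6 μH

The outer solenoid produces a uniform field B₁ = μ₀n₁I₁ across the inner coil,
so the flux linkage is N₂Φ = N₂B₁A₂ = μ₀n₁N₂A₂·I₁, giving M = μ₀n₁N₂A₂.
A₂ = πr² = π(4.730×10^-3 m)² = 7.029×10^-5 m².
M = (4π×10⁻⁷)(1830)(610)(7.029×10^-5) = 9.860×10^-5 H.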